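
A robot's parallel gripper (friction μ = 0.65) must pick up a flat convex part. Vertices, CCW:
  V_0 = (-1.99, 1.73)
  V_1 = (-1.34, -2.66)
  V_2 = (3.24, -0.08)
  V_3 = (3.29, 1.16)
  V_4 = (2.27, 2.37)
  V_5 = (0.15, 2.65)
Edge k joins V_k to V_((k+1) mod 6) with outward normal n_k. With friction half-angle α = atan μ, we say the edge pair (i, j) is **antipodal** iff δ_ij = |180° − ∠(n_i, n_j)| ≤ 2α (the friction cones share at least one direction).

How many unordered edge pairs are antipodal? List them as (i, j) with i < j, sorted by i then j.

count = 5; pairs: (0,2), (0,3), (1,4), (1,5), (2,5)

α = atan 0.65 = 33.02°;  2α = 66.05°
n_0 = (-0.9892, -0.1465)
n_1 = (+0.4908, -0.8713)
n_2 = (+0.9992, -0.0403)
n_3 = (+0.7646, +0.6445)
n_4 = (+0.1309, +0.9914)
n_5 = (-0.3950, +0.9187)
  (0,1): δ = 69.03°  ·
  (0,2): δ = 10.73°  ✓
  (0,3): δ = 31.71°  ✓
  (0,4): δ = 74.05°  ·
  (0,5): δ = 104.84°  ·
  (1,2): δ = 121.70°  ·
  (1,3): δ = 79.26°  ·
  (1,4): δ = 36.92°  ✓
  (1,5): δ = 6.13°  ✓
  (2,3): δ = 137.56°  ·
  (2,4): δ = 95.21°  ·
  (2,5): δ = 64.43°  ✓
  (3,4): δ = 137.65°  ·
  (3,5): δ = 106.87°  ·
  (4,5): δ = 149.21°  ·
antipodal pairs: 5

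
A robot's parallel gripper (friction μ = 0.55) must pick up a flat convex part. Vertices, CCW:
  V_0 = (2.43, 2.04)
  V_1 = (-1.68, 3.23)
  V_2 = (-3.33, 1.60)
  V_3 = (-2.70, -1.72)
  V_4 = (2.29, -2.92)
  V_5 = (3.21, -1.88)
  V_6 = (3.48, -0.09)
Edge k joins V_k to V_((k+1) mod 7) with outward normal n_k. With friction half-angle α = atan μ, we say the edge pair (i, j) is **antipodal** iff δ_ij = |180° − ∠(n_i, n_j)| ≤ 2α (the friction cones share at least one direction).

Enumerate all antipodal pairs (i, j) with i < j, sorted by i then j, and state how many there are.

α = atan 0.55 = 28.81°;  2α = 57.62°
n_0 = (+0.2781, +0.9605)
n_1 = (-0.7028, +0.7114)
n_2 = (-0.9825, -0.1864)
n_3 = (-0.2338, -0.9723)
n_4 = (+0.7490, -0.6626)
n_5 = (+0.9888, -0.1492)
n_6 = (+0.8969, +0.4422)
  (0,1): δ = 119.20°  ·
  (0,2): δ = 63.11°  ·
  (0,3): δ = 2.63°  ✓
  (0,4): δ = 64.65°  ·
  (0,5): δ = 97.57°  ·
  (0,6): δ = 132.39°  ·
  (1,2): δ = 123.91°  ·
  (1,3): δ = 58.17°  ·
  (1,4): δ = 3.85°  ✓
  (1,5): δ = 36.77°  ✓
  (1,6): δ = 71.59°  ·
  (2,3): δ = 114.27°  ·
  (2,4): δ = 52.24°  ✓
  (2,5): δ = 19.32°  ✓
  (2,6): δ = 15.50°  ✓
  (3,4): δ = 117.97°  ·
  (3,5): δ = 85.06°  ·
  (3,6): δ = 50.24°  ✓
  (4,5): δ = 147.08°  ·
  (4,6): δ = 112.26°  ·
  (5,6): δ = 145.18°  ·
antipodal pairs: 7

count = 7; pairs: (0,3), (1,4), (1,5), (2,4), (2,5), (2,6), (3,6)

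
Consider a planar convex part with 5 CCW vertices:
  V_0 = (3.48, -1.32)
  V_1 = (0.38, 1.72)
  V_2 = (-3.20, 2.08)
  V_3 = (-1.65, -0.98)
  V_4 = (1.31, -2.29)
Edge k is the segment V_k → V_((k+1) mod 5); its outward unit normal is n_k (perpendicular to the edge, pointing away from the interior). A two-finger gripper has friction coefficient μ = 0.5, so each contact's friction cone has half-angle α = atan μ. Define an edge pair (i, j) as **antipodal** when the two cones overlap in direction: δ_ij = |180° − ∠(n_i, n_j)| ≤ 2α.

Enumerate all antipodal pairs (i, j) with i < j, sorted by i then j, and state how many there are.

α = atan 0.5 = 26.57°;  2α = 53.13°
n_0 = (+0.7002, +0.7140)
n_1 = (+0.1001, +0.9950)
n_2 = (-0.8921, -0.4519)
n_3 = (-0.4047, -0.9144)
n_4 = (+0.4081, -0.9129)
  (0,1): δ = 141.30°  ·
  (0,2): δ = 18.70°  ✓
  (0,3): δ = 20.57°  ✓
  (0,4): δ = 68.52°  ·
  (1,2): δ = 57.39°  ·
  (1,3): δ = 18.13°  ✓
  (1,4): δ = 29.83°  ✓
  (2,3): δ = 140.74°  ·
  (2,4): δ = 92.78°  ·
  (3,4): δ = 132.04°  ·
antipodal pairs: 4

count = 4; pairs: (0,2), (0,3), (1,3), (1,4)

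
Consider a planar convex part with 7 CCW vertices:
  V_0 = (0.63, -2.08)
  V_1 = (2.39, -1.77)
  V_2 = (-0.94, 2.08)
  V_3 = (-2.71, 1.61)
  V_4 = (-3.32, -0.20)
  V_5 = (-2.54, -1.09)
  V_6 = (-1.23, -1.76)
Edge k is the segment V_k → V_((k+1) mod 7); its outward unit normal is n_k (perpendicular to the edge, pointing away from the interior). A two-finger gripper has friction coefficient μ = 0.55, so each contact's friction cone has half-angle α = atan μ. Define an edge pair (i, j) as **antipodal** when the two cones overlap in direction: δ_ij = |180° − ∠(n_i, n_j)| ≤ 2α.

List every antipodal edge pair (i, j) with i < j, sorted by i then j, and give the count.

α = atan 0.55 = 28.81°;  2α = 57.62°
n_0 = (+0.1735, -0.9848)
n_1 = (+0.7563, +0.6542)
n_2 = (-0.2566, +0.9665)
n_3 = (-0.9476, +0.3194)
n_4 = (-0.7521, -0.6591)
n_5 = (-0.4554, -0.8903)
n_6 = (-0.1696, -0.9855)
  (0,1): δ = 59.13°  ·
  (0,2): δ = 4.88°  ✓
  (0,3): δ = 61.39°  ·
  (0,4): δ = 121.24°  ·
  (0,5): δ = 142.92°  ·
  (0,6): δ = 160.25°  ·
  (1,2): δ = 115.99°  ·
  (1,3): δ = 59.48°  ·
  (1,4): δ = 0.37°  ✓
  (1,5): δ = 22.05°  ✓
  (1,6): δ = 39.38°  ✓
  (2,3): δ = 123.50°  ·
  (2,4): δ = 63.64°  ·
  (2,5): δ = 41.96°  ✓
  (2,6): δ = 24.63°  ✓
  (3,4): δ = 120.14°  ·
  (3,5): δ = 98.46°  ·
  (3,6): δ = 81.14°  ·
  (4,5): δ = 158.32°  ·
  (4,6): δ = 140.99°  ·
  (5,6): δ = 162.67°  ·
antipodal pairs: 6

count = 6; pairs: (0,2), (1,4), (1,5), (1,6), (2,5), (2,6)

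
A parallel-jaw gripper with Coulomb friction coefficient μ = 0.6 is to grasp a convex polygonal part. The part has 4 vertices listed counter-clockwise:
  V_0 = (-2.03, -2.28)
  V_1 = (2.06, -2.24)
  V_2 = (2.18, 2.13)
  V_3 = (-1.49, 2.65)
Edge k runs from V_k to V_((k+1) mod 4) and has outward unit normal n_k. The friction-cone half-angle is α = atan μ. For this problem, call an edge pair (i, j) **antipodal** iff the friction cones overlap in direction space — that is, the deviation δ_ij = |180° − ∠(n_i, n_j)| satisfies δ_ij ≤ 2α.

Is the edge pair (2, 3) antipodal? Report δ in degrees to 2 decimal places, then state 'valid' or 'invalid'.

δ = 88.19°, invalid

α = atan 0.6 = 30.96°;  2α = 61.93°
edge 2: e_2 = (-3.67, +0.52);  n_2 = (+0.1403, +0.9901)
edge 3: e_3 = (-0.54, -4.93);  n_3 = (-0.9941, +0.1089)
∠(n_2, n_3) = 91.81°
δ = |180° − 91.81°| = 88.19°
88.19° > 2α = 61.93°  →  invalid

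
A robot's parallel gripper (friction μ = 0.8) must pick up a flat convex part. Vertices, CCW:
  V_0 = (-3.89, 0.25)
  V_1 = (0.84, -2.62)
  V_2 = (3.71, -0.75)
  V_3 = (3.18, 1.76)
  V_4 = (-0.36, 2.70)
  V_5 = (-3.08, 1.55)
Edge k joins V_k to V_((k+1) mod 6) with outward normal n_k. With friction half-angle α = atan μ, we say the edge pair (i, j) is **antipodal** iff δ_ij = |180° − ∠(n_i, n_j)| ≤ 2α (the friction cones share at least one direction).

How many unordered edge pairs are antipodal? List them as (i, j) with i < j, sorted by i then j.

count = 7; pairs: (0,2), (0,3), (0,4), (1,3), (1,4), (1,5), (2,5)

α = atan 0.8 = 38.66°;  2α = 77.32°
n_0 = (-0.5187, -0.8549)
n_1 = (+0.5459, -0.8378)
n_2 = (+0.9784, +0.2066)
n_3 = (+0.2566, +0.9665)
n_4 = (-0.3894, +0.9211)
n_5 = (-0.8487, +0.5288)
  (0,1): δ = 115.67°  ·
  (0,2): δ = 46.83°  ✓
  (0,3): δ = 16.38°  ✓
  (0,4): δ = 54.17°  ✓
  (0,5): δ = 89.32°  ·
  (1,2): δ = 111.16°  ·
  (1,3): δ = 47.96°  ✓
  (1,4): δ = 10.17°  ✓
  (1,5): δ = 24.99°  ✓
  (2,3): δ = 116.79°  ·
  (2,4): δ = 79.00°  ·
  (2,5): δ = 43.85°  ✓
  (3,4): δ = 142.21°  ·
  (3,5): δ = 107.06°  ·
  (4,5): δ = 144.84°  ·
antipodal pairs: 7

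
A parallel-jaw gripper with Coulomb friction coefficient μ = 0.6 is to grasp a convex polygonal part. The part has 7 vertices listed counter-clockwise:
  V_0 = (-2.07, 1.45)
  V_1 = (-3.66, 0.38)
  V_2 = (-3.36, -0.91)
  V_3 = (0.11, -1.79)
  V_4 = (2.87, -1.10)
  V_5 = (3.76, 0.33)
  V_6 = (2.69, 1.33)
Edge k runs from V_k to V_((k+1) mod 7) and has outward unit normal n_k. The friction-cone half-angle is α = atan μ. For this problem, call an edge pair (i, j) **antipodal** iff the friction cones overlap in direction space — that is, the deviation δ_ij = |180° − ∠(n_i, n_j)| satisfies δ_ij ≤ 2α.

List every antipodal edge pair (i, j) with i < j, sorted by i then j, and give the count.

α = atan 0.6 = 30.96°;  2α = 61.93°
n_0 = (-0.5583, +0.8296)
n_1 = (-0.9740, -0.2265)
n_2 = (-0.2458, -0.9693)
n_3 = (+0.2425, -0.9701)
n_4 = (+0.8490, -0.5284)
n_5 = (+0.6828, +0.7306)
n_6 = (+0.0252, +0.9997)
  (0,1): δ = 110.85°  ·
  (0,2): δ = 48.17°  ✓
  (0,3): δ = 19.90°  ✓
  (0,4): δ = 24.16°  ✓
  (0,5): δ = 103.00°  ·
  (0,6): δ = 144.62°  ·
  (1,2): δ = 117.32°  ·
  (1,3): δ = 89.06°  ·
  (1,4): δ = 44.99°  ✓
  (1,5): δ = 33.84°  ✓
  (1,6): δ = 75.46°  ·
  (2,3): δ = 151.73°  ·
  (2,4): δ = 107.67°  ·
  (2,5): δ = 28.83°  ✓
  (2,6): δ = 12.79°  ✓
  (3,4): δ = 135.93°  ·
  (3,5): δ = 57.10°  ✓
  (3,6): δ = 15.48°  ✓
  (4,5): δ = 101.17°  ·
  (4,6): δ = 59.55°  ✓
  (5,6): δ = 138.38°  ·
antipodal pairs: 10

count = 10; pairs: (0,2), (0,3), (0,4), (1,4), (1,5), (2,5), (2,6), (3,5), (3,6), (4,6)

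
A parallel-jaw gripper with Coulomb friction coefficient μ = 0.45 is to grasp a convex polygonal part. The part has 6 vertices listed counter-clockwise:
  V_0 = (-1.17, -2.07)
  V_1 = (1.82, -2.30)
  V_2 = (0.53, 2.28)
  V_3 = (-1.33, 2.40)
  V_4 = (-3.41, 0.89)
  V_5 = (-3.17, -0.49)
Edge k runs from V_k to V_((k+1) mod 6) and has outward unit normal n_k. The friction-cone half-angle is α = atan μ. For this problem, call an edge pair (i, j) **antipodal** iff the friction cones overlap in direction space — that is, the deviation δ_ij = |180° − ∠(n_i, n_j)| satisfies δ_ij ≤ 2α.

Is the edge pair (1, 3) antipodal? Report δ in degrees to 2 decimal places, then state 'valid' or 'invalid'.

α = atan 0.45 = 24.23°;  2α = 48.46°
edge 1: e_1 = (-1.29, +4.58);  n_1 = (+0.9625, +0.2711)
edge 3: e_3 = (-2.08, -1.51);  n_3 = (-0.5875, +0.8092)
∠(n_1, n_3) = 110.25°
δ = |180° − 110.25°| = 69.75°
69.75° > 2α = 48.46°  →  invalid

δ = 69.75°, invalid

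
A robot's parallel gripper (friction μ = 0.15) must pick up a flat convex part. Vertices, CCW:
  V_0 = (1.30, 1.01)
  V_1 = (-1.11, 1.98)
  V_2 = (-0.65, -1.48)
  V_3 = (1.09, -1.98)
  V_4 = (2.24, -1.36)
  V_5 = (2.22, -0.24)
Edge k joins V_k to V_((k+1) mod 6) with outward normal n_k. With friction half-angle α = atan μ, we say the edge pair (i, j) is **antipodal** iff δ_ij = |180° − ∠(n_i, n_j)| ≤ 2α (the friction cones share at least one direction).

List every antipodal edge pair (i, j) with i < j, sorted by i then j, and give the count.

α = atan 0.15 = 8.53°;  2α = 17.06°
n_0 = (+0.3734, +0.9277)
n_1 = (-0.9913, -0.1318)
n_2 = (-0.2762, -0.9611)
n_3 = (+0.4746, -0.8802)
n_4 = (+0.9998, +0.0179)
n_5 = (+0.8054, +0.5928)
  (0,1): δ = 60.50°  ·
  (0,2): δ = 5.89°  ✓
  (0,3): δ = 50.25°  ·
  (0,4): δ = 112.95°  ·
  (0,5): δ = 148.28°  ·
  (1,2): δ = 113.61°  ·
  (1,3): δ = 69.24°  ·
  (1,4): δ = 6.55°  ✓
  (1,5): δ = 28.78°  ·
  (2,3): δ = 135.64°  ·
  (2,4): δ = 72.94°  ·
  (2,5): δ = 37.61°  ·
  (3,4): δ = 117.31°  ·
  (3,5): δ = 81.98°  ·
  (4,5): δ = 144.67°  ·
antipodal pairs: 2

count = 2; pairs: (0,2), (1,4)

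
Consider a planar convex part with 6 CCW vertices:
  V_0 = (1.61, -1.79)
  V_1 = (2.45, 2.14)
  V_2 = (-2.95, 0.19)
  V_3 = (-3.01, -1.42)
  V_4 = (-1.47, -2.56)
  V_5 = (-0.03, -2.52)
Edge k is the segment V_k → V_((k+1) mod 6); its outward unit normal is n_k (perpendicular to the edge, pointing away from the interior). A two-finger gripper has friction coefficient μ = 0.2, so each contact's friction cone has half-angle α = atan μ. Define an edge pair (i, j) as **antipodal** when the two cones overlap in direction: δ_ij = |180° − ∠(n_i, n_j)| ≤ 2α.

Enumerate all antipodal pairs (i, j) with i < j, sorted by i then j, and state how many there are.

α = atan 0.2 = 11.31°;  2α = 22.62°
n_0 = (+0.9779, -0.2090)
n_1 = (-0.3396, +0.9406)
n_2 = (-0.9993, +0.0372)
n_3 = (-0.5950, -0.8037)
n_4 = (+0.0278, -0.9996)
n_5 = (+0.4067, -0.9136)
  (0,1): δ = 58.08°  ·
  (0,2): δ = 9.93°  ✓
  (0,3): δ = 65.55°  ·
  (0,4): δ = 103.66°  ·
  (0,5): δ = 126.06°  ·
  (1,2): δ = 111.99°  ·
  (1,3): δ = 56.37°  ·
  (1,4): δ = 18.26°  ✓
  (1,5): δ = 4.14°  ✓
  (2,3): δ = 124.38°  ·
  (2,4): δ = 86.27°  ·
  (2,5): δ = 63.87°  ·
  (3,4): δ = 141.90°  ·
  (3,5): δ = 119.49°  ·
  (4,5): δ = 157.60°  ·
antipodal pairs: 3

count = 3; pairs: (0,2), (1,4), (1,5)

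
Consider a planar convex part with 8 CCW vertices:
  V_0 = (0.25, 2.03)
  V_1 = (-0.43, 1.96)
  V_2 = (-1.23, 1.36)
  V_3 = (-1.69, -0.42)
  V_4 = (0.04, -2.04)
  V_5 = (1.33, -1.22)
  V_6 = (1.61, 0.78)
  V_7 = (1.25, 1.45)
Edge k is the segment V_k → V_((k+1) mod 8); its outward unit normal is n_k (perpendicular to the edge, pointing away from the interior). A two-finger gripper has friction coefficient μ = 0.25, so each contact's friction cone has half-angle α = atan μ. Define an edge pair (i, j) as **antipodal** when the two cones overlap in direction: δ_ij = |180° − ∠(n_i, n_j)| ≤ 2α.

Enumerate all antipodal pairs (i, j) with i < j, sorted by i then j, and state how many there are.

count = 5; pairs: (0,4), (1,4), (2,5), (3,6), (3,7)

α = atan 0.25 = 14.04°;  2α = 28.07°
n_0 = (-0.1024, +0.9947)
n_1 = (-0.6000, +0.8000)
n_2 = (-0.9682, +0.2502)
n_3 = (-0.6835, -0.7299)
n_4 = (+0.5365, -0.8439)
n_5 = (+0.9903, -0.1386)
n_6 = (+0.8809, +0.4733)
n_7 = (+0.5017, +0.8650)
  (0,1): δ = 149.01°  ·
  (0,2): δ = 110.37°  ·
  (0,3): δ = 49.00°  ·
  (0,4): δ = 26.57°  ✓
  (0,5): δ = 76.15°  ·
  (0,6): δ = 112.37°  ·
  (0,7): δ = 144.01°  ·
  (1,2): δ = 141.36°  ·
  (1,3): δ = 79.99°  ·
  (1,4): δ = 4.43°  ✓
  (1,5): δ = 45.16°  ·
  (1,6): δ = 81.38°  ·
  (1,7): δ = 113.02°  ·
  (2,3): δ = 118.63°  ·
  (2,4): δ = 43.07°  ·
  (2,5): δ = 6.52°  ✓
  (2,6): δ = 42.74°  ·
  (2,7): δ = 74.38°  ·
  (3,4): δ = 104.44°  ·
  (3,5): δ = 54.85°  ·
  (3,6): δ = 18.63°  ✓
  (3,7): δ = 13.01°  ✓
  (4,5): δ = 130.41°  ·
  (4,6): δ = 94.19°  ·
  (4,7): δ = 62.56°  ·
  (5,6): δ = 143.78°  ·
  (5,7): δ = 112.14°  ·
  (6,7): δ = 148.36°  ·
antipodal pairs: 5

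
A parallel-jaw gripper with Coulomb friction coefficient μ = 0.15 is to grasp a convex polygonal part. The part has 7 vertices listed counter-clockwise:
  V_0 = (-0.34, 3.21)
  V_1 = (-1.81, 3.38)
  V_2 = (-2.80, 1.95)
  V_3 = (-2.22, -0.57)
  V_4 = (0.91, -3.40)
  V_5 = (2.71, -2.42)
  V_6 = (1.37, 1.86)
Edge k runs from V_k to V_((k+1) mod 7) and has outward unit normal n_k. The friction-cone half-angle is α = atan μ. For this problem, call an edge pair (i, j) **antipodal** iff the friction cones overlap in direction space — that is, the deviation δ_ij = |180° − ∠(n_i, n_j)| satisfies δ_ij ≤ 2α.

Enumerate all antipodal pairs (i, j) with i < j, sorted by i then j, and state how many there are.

α = atan 0.15 = 8.53°;  2α = 17.06°
n_0 = (+0.1149, +0.9934)
n_1 = (-0.8222, +0.5692)
n_2 = (-0.9745, -0.2243)
n_3 = (-0.6707, -0.7418)
n_4 = (+0.4782, -0.8783)
n_5 = (+0.9543, +0.2988)
n_6 = (+0.6196, +0.7849)
  (0,1): δ = 118.10°  ·
  (0,2): δ = 70.44°  ·
  (0,3): δ = 35.52°  ·
  (0,4): δ = 35.16°  ·
  (0,5): δ = 113.98°  ·
  (0,6): δ = 148.31°  ·
  (1,2): δ = 132.34°  ·
  (1,3): δ = 97.42°  ·
  (1,4): δ = 26.74°  ·
  (1,5): δ = 52.08°  ·
  (1,6): δ = 86.40°  ·
  (2,3): δ = 145.08°  ·
  (2,4): δ = 74.40°  ·
  (2,5): δ = 4.42°  ✓
  (2,6): δ = 38.75°  ·
  (3,4): δ = 109.32°  ·
  (3,5): δ = 30.50°  ·
  (3,6): δ = 3.83°  ✓
  (4,5): δ = 101.18°  ·
  (4,6): δ = 66.86°  ·
  (5,6): δ = 145.67°  ·
antipodal pairs: 2

count = 2; pairs: (2,5), (3,6)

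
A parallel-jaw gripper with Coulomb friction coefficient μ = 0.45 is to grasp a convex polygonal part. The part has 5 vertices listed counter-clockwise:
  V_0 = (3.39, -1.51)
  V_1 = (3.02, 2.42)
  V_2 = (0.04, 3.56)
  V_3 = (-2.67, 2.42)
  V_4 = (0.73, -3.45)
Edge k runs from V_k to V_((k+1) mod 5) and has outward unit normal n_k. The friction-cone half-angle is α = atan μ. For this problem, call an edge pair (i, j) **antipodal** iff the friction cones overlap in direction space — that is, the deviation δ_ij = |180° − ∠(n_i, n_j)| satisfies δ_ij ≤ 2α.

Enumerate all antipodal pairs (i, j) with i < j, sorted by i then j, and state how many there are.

count = 3; pairs: (0,3), (1,3), (2,4)

α = atan 0.45 = 24.23°;  2α = 48.46°
n_0 = (+0.9956, +0.0937)
n_1 = (+0.3573, +0.9340)
n_2 = (-0.3878, +0.9218)
n_3 = (-0.8653, -0.5012)
n_4 = (+0.5893, -0.8079)
  (0,1): δ = 116.31°  ·
  (0,2): δ = 72.56°  ·
  (0,3): δ = 24.70°  ✓
  (0,4): δ = 120.73°  ·
  (1,2): δ = 136.25°  ·
  (1,3): δ = 38.99°  ✓
  (1,4): δ = 57.04°  ·
  (2,3): δ = 82.73°  ·
  (2,4): δ = 13.29°  ✓
  (3,4): δ = 83.98°  ·
antipodal pairs: 3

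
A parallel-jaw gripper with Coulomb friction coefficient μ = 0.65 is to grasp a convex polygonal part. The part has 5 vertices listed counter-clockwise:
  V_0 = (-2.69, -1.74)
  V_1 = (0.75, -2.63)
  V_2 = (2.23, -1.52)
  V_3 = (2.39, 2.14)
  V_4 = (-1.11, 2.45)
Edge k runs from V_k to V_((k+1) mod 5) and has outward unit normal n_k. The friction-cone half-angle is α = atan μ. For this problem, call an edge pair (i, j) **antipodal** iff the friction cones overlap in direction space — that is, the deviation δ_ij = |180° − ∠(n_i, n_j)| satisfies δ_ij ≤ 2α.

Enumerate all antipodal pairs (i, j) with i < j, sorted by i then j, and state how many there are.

count = 4; pairs: (0,3), (1,3), (1,4), (2,4)

α = atan 0.65 = 33.02°;  2α = 66.05°
n_0 = (-0.2505, -0.9681)
n_1 = (+0.6000, -0.8000)
n_2 = (+0.9990, -0.0437)
n_3 = (+0.0882, +0.9961)
n_4 = (-0.9357, +0.3528)
  (0,1): δ = 128.62°  ·
  (0,2): δ = 78.00°  ·
  (0,3): δ = 9.44°  ✓
  (0,4): δ = 83.84°  ·
  (1,2): δ = 129.37°  ·
  (1,3): δ = 41.93°  ✓
  (1,4): δ = 32.47°  ✓
  (2,3): δ = 92.56°  ·
  (2,4): δ = 18.16°  ✓
  (3,4): δ = 105.60°  ·
antipodal pairs: 4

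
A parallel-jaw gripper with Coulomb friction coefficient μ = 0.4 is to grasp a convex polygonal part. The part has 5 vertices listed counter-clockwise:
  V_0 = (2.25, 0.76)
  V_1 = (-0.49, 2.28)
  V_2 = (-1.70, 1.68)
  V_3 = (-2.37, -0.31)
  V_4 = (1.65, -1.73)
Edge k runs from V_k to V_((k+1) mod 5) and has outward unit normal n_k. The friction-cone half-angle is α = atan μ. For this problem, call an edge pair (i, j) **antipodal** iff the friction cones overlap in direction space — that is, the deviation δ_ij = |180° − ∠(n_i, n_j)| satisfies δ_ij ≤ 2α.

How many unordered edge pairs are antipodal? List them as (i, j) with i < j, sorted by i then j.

α = atan 0.4 = 21.80°;  2α = 43.60°
n_0 = (+0.4851, +0.8745)
n_1 = (-0.4442, +0.8959)
n_2 = (-0.9477, +0.3191)
n_3 = (-0.3331, -0.9429)
n_4 = (+0.9722, -0.2343)
  (0,1): δ = 124.61°  ·
  (0,2): δ = 79.59°  ·
  (0,3): δ = 9.56°  ✓
  (0,4): δ = 105.47°  ·
  (1,2): δ = 134.98°  ·
  (1,3): δ = 45.83°  ·
  (1,4): δ = 50.08°  ·
  (2,3): δ = 90.85°  ·
  (2,4): δ = 5.06°  ✓
  (3,4): δ = 84.09°  ·
antipodal pairs: 2

count = 2; pairs: (0,3), (2,4)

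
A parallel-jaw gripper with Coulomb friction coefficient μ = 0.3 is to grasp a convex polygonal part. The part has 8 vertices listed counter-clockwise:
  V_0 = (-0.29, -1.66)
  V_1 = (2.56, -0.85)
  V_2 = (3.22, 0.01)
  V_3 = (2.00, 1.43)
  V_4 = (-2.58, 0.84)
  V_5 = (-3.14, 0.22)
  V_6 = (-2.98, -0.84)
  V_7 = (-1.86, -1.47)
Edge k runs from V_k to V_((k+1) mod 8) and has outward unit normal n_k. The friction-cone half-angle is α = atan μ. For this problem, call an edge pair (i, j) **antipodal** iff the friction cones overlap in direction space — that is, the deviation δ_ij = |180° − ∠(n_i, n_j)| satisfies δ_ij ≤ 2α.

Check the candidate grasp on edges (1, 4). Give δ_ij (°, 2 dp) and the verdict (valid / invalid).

α = atan 0.3 = 16.70°;  2α = 33.40°
edge 1: e_1 = (+0.66, +0.86);  n_1 = (+0.7933, -0.6088)
edge 4: e_4 = (-0.56, -0.62);  n_4 = (-0.7421, +0.6703)
∠(n_1, n_4) = 175.41°
δ = |180° − 175.41°| = 4.59°
4.59° ≤ 2α = 33.40°  →  valid

δ = 4.59°, valid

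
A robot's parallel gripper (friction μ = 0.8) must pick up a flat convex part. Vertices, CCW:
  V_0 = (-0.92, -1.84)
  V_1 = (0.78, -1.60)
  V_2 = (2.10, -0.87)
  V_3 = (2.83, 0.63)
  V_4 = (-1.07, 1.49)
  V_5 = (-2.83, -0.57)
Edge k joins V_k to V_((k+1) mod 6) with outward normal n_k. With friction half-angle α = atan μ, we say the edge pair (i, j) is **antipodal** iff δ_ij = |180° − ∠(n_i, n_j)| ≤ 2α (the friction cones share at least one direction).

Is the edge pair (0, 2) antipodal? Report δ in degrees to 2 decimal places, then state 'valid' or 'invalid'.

δ = 123.99°, invalid

α = atan 0.8 = 38.66°;  2α = 77.32°
edge 0: e_0 = (+1.70, +0.24);  n_0 = (+0.1398, -0.9902)
edge 2: e_2 = (+0.73, +1.50);  n_2 = (+0.8992, -0.4376)
∠(n_0, n_2) = 56.01°
δ = |180° − 56.01°| = 123.99°
123.99° > 2α = 77.32°  →  invalid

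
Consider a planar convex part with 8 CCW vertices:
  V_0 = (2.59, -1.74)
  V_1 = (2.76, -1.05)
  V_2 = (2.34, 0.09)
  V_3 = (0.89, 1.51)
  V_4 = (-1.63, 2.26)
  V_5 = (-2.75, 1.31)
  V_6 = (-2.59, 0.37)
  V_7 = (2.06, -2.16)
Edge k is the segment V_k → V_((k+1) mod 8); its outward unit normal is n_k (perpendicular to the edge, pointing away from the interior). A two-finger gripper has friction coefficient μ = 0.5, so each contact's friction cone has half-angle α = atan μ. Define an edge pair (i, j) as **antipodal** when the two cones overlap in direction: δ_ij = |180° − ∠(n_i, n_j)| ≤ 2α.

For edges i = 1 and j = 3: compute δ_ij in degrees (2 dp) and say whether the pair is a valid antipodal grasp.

α = atan 0.5 = 26.57°;  2α = 53.13°
edge 1: e_1 = (-0.42, +1.14);  n_1 = (+0.9383, +0.3457)
edge 3: e_3 = (-2.52, +0.75);  n_3 = (+0.2853, +0.9585)
∠(n_1, n_3) = 53.20°
δ = |180° − 53.20°| = 126.80°
126.80° > 2α = 53.13°  →  invalid

δ = 126.80°, invalid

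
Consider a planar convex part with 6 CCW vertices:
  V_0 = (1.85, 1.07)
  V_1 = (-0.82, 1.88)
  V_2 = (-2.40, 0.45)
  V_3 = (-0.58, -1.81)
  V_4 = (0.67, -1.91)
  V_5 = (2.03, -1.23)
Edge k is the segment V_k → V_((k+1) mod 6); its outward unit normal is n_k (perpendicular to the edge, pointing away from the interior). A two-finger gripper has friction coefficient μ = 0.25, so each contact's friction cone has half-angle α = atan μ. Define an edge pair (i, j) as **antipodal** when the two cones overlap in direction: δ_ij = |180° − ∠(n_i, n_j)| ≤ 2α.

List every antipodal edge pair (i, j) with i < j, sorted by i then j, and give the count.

α = atan 0.25 = 14.04°;  2α = 28.07°
n_0 = (+0.2903, +0.9569)
n_1 = (-0.6710, +0.7414)
n_2 = (-0.7788, -0.6272)
n_3 = (-0.0797, -0.9968)
n_4 = (+0.4472, -0.8944)
n_5 = (+0.9970, +0.0780)
  (0,1): δ = 120.98°  ·
  (0,2): δ = 34.28°  ·
  (0,3): δ = 12.30°  ✓
  (0,4): δ = 43.44°  ·
  (0,5): δ = 111.35°  ·
  (1,2): δ = 93.30°  ·
  (1,3): δ = 46.72°  ·
  (1,4): δ = 15.58°  ✓
  (1,5): δ = 52.33°  ·
  (2,3): δ = 133.42°  ·
  (2,4): δ = 102.28°  ·
  (2,5): δ = 34.37°  ·
  (3,4): δ = 148.86°  ·
  (3,5): δ = 80.95°  ·
  (4,5): δ = 112.09°  ·
antipodal pairs: 2

count = 2; pairs: (0,3), (1,4)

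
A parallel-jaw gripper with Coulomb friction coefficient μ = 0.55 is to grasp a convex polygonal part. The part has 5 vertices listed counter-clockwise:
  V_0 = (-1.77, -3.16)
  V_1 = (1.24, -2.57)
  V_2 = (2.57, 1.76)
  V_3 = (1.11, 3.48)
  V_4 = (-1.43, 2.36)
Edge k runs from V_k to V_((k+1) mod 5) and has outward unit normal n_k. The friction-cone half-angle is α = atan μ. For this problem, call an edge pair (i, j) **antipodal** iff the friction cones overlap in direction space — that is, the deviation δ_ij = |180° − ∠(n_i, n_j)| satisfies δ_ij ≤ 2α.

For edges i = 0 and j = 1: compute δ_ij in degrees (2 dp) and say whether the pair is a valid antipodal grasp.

δ = 118.16°, invalid

α = atan 0.55 = 28.81°;  2α = 57.62°
edge 0: e_0 = (+3.01, +0.59);  n_0 = (+0.1924, -0.9813)
edge 1: e_1 = (+1.33, +4.33);  n_1 = (+0.9559, -0.2936)
∠(n_0, n_1) = 61.84°
δ = |180° − 61.84°| = 118.16°
118.16° > 2α = 57.62°  →  invalid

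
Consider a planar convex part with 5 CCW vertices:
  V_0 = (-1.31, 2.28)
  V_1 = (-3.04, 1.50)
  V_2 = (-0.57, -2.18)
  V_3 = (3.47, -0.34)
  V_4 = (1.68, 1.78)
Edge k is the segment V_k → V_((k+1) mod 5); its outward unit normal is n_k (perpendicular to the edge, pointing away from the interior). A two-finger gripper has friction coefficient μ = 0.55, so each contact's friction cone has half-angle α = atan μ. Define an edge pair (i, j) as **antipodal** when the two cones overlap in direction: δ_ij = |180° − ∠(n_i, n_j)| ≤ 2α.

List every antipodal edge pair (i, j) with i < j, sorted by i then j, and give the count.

α = atan 0.55 = 28.81°;  2α = 57.62°
n_0 = (-0.4110, +0.9116)
n_1 = (-0.8303, -0.5573)
n_2 = (+0.4145, -0.9101)
n_3 = (+0.7641, +0.6451)
n_4 = (+0.1649, +0.9863)
  (0,1): δ = 80.40°  ·
  (0,2): δ = 0.22°  ✓
  (0,3): δ = 105.91°  ·
  (0,4): δ = 146.24°  ·
  (1,2): δ = 99.38°  ·
  (1,3): δ = 6.31°  ✓
  (1,4): δ = 46.64°  ✓
  (2,3): δ = 74.31°  ·
  (2,4): δ = 33.98°  ✓
  (3,4): δ = 139.67°  ·
antipodal pairs: 4

count = 4; pairs: (0,2), (1,3), (1,4), (2,4)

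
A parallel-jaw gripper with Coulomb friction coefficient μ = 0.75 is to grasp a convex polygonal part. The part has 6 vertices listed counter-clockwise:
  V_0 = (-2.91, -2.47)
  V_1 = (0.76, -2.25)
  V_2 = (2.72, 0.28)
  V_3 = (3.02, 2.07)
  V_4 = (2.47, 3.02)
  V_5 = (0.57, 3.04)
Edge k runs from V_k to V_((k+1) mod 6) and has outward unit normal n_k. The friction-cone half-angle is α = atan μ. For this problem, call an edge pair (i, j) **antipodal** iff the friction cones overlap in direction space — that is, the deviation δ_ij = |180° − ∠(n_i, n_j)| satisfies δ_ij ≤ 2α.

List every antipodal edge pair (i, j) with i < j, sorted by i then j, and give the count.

count = 7; pairs: (0,3), (0,4), (0,5), (1,4), (1,5), (2,5), (3,5)

α = atan 0.75 = 36.87°;  2α = 73.74°
n_0 = (+0.0598, -0.9982)
n_1 = (+0.7905, -0.6124)
n_2 = (+0.9862, -0.1653)
n_3 = (+0.8654, +0.5010)
n_4 = (+0.0105, +0.9999)
n_5 = (-0.8455, +0.5340)
  (0,1): δ = 131.20°  ·
  (0,2): δ = 102.94°  ·
  (0,3): δ = 63.36°  ✓
  (0,4): δ = 4.03°  ✓
  (0,5): δ = 54.29°  ✓
  (1,2): δ = 151.75°  ·
  (1,3): δ = 112.17°  ·
  (1,4): δ = 52.84°  ✓
  (1,5): δ = 5.49°  ✓
  (2,3): δ = 140.42°  ·
  (2,4): δ = 81.09°  ·
  (2,5): δ = 22.76°  ✓
  (3,4): δ = 120.67°  ·
  (3,5): δ = 62.34°  ✓
  (4,5): δ = 121.67°  ·
antipodal pairs: 7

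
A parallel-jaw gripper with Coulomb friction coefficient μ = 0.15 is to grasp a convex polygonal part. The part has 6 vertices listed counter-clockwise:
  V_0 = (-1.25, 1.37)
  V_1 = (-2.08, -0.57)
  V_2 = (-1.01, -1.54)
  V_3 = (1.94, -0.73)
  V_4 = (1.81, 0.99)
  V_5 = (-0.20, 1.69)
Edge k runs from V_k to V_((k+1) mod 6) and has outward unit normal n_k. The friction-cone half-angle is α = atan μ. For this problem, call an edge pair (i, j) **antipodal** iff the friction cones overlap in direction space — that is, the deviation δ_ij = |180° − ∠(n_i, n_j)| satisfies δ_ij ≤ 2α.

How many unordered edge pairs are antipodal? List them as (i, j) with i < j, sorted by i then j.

count = 1; pairs: (2,5)

α = atan 0.15 = 8.53°;  2α = 17.06°
n_0 = (-0.9194, +0.3933)
n_1 = (-0.6716, -0.7409)
n_2 = (+0.2648, -0.9643)
n_3 = (+0.9972, +0.0754)
n_4 = (+0.3289, +0.9444)
n_5 = (-0.2915, +0.9566)
  (0,1): δ = 109.03°  ·
  (0,2): δ = 51.48°  ·
  (0,3): δ = 27.49°  ·
  (0,4): δ = 93.96°  ·
  (0,5): δ = 130.11°  ·
  (1,2): δ = 122.45°  ·
  (1,3): δ = 43.48°  ·
  (1,4): δ = 22.99°  ·
  (1,5): δ = 59.14°  ·
  (2,3): δ = 101.03°  ·
  (2,4): δ = 34.55°  ·
  (2,5): δ = 1.60°  ✓
  (3,4): δ = 113.52°  ·
  (3,5): δ = 77.37°  ·
  (4,5): δ = 143.85°  ·
antipodal pairs: 1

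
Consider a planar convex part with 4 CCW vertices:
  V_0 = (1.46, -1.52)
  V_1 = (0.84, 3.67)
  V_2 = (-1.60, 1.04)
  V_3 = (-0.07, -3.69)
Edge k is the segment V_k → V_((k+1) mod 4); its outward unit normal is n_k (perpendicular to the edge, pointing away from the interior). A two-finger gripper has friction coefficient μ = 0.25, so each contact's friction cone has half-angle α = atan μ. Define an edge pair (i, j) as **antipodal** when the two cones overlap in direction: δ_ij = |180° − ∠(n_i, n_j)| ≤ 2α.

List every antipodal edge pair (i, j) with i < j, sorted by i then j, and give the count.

α = atan 0.25 = 14.04°;  2α = 28.07°
n_0 = (+0.9929, +0.1186)
n_1 = (-0.7331, +0.6801)
n_2 = (-0.9515, -0.3078)
n_3 = (+0.8173, -0.5762)
  (0,1): δ = 49.67°  ·
  (0,2): δ = 11.11°  ✓
  (0,3): δ = 138.00°  ·
  (1,2): δ = 119.22°  ·
  (1,3): δ = 7.67°  ✓
  (2,3): δ = 53.11°  ·
antipodal pairs: 2

count = 2; pairs: (0,2), (1,3)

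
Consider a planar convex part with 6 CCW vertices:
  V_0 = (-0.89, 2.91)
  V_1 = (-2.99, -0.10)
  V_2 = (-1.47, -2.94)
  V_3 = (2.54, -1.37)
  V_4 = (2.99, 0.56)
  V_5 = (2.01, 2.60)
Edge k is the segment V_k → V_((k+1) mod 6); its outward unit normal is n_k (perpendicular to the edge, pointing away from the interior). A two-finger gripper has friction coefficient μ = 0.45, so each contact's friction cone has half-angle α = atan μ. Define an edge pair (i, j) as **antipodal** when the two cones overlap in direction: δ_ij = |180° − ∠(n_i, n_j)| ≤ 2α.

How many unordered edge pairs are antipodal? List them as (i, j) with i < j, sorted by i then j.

count = 5; pairs: (0,2), (0,3), (1,3), (1,4), (2,5)

α = atan 0.45 = 24.23°;  2α = 48.46°
n_0 = (-0.8201, +0.5722)
n_1 = (-0.8817, -0.4719)
n_2 = (+0.3646, -0.9312)
n_3 = (+0.9739, -0.2271)
n_4 = (+0.9014, +0.4330)
n_5 = (+0.1063, +0.9943)
  (0,1): δ = 116.94°  ·
  (0,2): δ = 33.72°  ✓
  (0,3): δ = 21.78°  ✓
  (0,4): δ = 60.56°  ·
  (0,5): δ = 118.80°  ·
  (1,2): δ = 96.77°  ·
  (1,3): δ = 41.28°  ✓
  (1,4): δ = 2.50°  ✓
  (1,5): δ = 55.74°  ·
  (2,3): δ = 124.51°  ·
  (2,4): δ = 85.72°  ·
  (2,5): δ = 27.48°  ✓
  (3,4): δ = 141.22°  ·
  (3,5): δ = 82.98°  ·
  (4,5): δ = 121.76°  ·
antipodal pairs: 5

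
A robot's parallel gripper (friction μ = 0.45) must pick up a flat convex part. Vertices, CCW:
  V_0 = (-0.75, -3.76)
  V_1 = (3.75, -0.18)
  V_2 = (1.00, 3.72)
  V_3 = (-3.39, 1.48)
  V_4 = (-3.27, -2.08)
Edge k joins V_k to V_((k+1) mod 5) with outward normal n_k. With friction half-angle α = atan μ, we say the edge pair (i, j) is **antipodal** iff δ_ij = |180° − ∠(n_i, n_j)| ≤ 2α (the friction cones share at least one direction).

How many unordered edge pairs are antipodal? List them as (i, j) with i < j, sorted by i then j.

count = 3; pairs: (0,2), (1,3), (1,4)

α = atan 0.45 = 24.23°;  2α = 48.46°
n_0 = (+0.6226, -0.7826)
n_1 = (+0.8173, +0.5763)
n_2 = (-0.4545, +0.8907)
n_3 = (-0.9994, -0.0337)
n_4 = (-0.5547, -0.8321)
  (0,1): δ = 93.32°  ·
  (0,2): δ = 11.47°  ✓
  (0,3): δ = 53.43°  ·
  (0,4): δ = 107.81°  ·
  (1,2): δ = 98.16°  ·
  (1,3): δ = 33.26°  ✓
  (1,4): δ = 21.12°  ✓
  (2,3): δ = 115.10°  ·
  (2,4): δ = 60.72°  ·
  (3,4): δ = 125.62°  ·
antipodal pairs: 3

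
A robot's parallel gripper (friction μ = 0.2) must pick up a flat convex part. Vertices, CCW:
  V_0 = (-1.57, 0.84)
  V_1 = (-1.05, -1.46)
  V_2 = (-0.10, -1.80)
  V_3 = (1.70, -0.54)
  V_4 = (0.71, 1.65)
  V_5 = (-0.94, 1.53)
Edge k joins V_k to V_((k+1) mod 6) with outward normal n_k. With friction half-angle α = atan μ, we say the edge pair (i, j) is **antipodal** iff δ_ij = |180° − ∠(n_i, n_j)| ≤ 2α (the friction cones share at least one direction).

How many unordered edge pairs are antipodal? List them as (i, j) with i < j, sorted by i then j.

count = 2; pairs: (0,3), (2,5)

α = atan 0.2 = 11.31°;  2α = 22.62°
n_0 = (-0.9754, -0.2205)
n_1 = (-0.3370, -0.9415)
n_2 = (+0.5735, -0.8192)
n_3 = (+0.9112, +0.4119)
n_4 = (-0.0725, +0.9974)
n_5 = (-0.7385, +0.6743)
  (0,1): δ = 122.43°  ·
  (0,2): δ = 67.75°  ·
  (0,3): δ = 11.59°  ✓
  (0,4): δ = 81.42°  ·
  (0,5): δ = 124.86°  ·
  (1,2): δ = 125.32°  ·
  (1,3): δ = 45.98°  ·
  (1,4): δ = 23.85°  ·
  (1,5): δ = 67.29°  ·
  (2,3): δ = 100.67°  ·
  (2,4): δ = 30.83°  ·
  (2,5): δ = 12.61°  ✓
  (3,4): δ = 110.17°  ·
  (3,5): δ = 66.72°  ·
  (4,5): δ = 136.56°  ·
antipodal pairs: 2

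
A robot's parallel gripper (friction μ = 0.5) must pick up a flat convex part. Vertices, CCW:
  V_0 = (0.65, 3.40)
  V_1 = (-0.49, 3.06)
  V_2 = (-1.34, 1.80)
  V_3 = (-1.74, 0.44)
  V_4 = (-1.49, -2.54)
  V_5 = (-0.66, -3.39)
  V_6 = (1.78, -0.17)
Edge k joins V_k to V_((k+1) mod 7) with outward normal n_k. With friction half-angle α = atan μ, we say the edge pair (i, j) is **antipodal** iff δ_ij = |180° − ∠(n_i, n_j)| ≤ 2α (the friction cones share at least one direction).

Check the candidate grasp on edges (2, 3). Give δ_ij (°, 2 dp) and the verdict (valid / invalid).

α = atan 0.5 = 26.57°;  2α = 53.13°
edge 2: e_2 = (-0.40, -1.36);  n_2 = (-0.9594, +0.2822)
edge 3: e_3 = (+0.25, -2.98);  n_3 = (-0.9965, -0.0836)
∠(n_2, n_3) = 21.19°
δ = |180° − 21.19°| = 158.81°
158.81° > 2α = 53.13°  →  invalid

δ = 158.81°, invalid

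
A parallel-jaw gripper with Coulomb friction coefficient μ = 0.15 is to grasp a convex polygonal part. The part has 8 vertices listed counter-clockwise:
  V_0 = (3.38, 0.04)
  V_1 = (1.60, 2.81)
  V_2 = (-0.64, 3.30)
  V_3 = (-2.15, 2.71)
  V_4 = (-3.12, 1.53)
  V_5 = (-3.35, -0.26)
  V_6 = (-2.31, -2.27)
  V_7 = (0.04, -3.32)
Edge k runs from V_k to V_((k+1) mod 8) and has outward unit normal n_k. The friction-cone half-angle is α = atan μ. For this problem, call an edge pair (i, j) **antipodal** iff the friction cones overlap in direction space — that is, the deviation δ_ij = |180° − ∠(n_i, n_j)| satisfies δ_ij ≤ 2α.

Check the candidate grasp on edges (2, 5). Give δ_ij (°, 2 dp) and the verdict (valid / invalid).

δ = 83.98°, invalid

α = atan 0.15 = 8.53°;  2α = 17.06°
edge 2: e_2 = (-1.51, -0.59);  n_2 = (-0.3639, +0.9314)
edge 5: e_5 = (+1.04, -2.01);  n_5 = (-0.8882, -0.4595)
∠(n_2, n_5) = 96.02°
δ = |180° − 96.02°| = 83.98°
83.98° > 2α = 17.06°  →  invalid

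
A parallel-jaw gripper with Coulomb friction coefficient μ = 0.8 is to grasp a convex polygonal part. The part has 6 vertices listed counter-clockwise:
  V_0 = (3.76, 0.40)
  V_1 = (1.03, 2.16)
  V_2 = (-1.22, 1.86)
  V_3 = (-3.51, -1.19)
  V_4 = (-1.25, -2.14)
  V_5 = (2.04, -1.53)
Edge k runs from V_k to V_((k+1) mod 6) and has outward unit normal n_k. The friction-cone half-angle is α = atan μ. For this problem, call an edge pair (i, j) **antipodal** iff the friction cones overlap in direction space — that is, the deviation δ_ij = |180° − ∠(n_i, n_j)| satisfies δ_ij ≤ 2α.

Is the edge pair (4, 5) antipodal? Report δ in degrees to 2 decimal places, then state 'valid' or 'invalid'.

δ = 142.21°, invalid

α = atan 0.8 = 38.66°;  2α = 77.32°
edge 4: e_4 = (+3.29, +0.61);  n_4 = (+0.1823, -0.9832)
edge 5: e_5 = (+1.72, +1.93);  n_5 = (+0.7466, -0.6653)
∠(n_4, n_5) = 37.79°
δ = |180° − 37.79°| = 142.21°
142.21° > 2α = 77.32°  →  invalid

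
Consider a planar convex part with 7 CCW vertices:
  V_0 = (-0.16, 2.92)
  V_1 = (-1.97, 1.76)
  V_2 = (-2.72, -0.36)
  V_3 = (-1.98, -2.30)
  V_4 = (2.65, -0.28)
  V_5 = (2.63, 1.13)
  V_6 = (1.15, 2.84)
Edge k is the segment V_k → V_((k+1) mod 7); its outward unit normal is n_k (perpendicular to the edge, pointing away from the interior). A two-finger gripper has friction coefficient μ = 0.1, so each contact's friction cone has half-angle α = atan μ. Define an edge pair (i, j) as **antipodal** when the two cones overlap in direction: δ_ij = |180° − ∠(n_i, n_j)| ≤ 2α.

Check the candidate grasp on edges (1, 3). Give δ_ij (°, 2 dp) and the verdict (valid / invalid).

δ = 46.95°, invalid

α = atan 0.1 = 5.71°;  2α = 11.42°
edge 1: e_1 = (-0.75, -2.12);  n_1 = (-0.9427, +0.3335)
edge 3: e_3 = (+4.63, +2.02);  n_3 = (+0.3999, -0.9166)
∠(n_1, n_3) = 133.05°
δ = |180° − 133.05°| = 46.95°
46.95° > 2α = 11.42°  →  invalid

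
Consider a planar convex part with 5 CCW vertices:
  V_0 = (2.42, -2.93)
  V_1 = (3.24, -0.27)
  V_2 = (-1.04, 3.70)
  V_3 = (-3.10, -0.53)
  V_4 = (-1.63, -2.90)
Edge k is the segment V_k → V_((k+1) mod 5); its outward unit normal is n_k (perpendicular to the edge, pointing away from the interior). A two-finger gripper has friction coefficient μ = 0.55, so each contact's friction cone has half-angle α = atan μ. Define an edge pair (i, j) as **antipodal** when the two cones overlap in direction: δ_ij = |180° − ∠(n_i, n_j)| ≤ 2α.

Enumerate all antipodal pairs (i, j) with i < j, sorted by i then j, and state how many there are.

α = atan 0.55 = 28.81°;  2α = 57.62°
n_0 = (+0.9556, -0.2946)
n_1 = (+0.6801, +0.7332)
n_2 = (-0.8991, +0.4378)
n_3 = (-0.8498, -0.5271)
n_4 = (-0.0074, -1.0000)
  (0,1): δ = 115.72°  ·
  (0,2): δ = 8.83°  ✓
  (0,3): δ = 48.94°  ✓
  (0,4): δ = 106.71°  ·
  (1,2): δ = 73.12°  ·
  (1,3): δ = 15.34°  ✓
  (1,4): δ = 42.42°  ✓
  (2,3): δ = 122.22°  ·
  (2,4): δ = 64.46°  ·
  (3,4): δ = 122.23°  ·
antipodal pairs: 4

count = 4; pairs: (0,2), (0,3), (1,3), (1,4)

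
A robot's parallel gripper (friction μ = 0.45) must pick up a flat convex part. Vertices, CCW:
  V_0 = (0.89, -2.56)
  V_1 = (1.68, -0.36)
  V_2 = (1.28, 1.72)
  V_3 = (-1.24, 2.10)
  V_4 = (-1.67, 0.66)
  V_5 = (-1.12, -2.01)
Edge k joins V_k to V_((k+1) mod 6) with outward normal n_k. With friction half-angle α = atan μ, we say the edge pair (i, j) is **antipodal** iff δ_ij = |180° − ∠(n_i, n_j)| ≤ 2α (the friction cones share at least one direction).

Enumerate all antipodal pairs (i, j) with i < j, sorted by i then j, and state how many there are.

count = 5; pairs: (0,3), (0,4), (1,3), (1,4), (2,5)

α = atan 0.45 = 24.23°;  2α = 48.46°
n_0 = (+0.9412, -0.3380)
n_1 = (+0.9820, +0.1888)
n_2 = (+0.1491, +0.9888)
n_3 = (-0.9582, +0.2861)
n_4 = (-0.9794, -0.2018)
n_5 = (-0.2639, -0.9645)
  (0,1): δ = 149.36°  ·
  (0,2): δ = 78.82°  ·
  (0,3): δ = 3.13°  ✓
  (0,4): δ = 31.39°  ✓
  (0,5): δ = 94.45°  ·
  (1,2): δ = 109.46°  ·
  (1,3): δ = 27.51°  ✓
  (1,4): δ = 0.75°  ✓
  (1,5): δ = 63.81°  ·
  (2,3): δ = 98.05°  ·
  (2,4): δ = 69.79°  ·
  (2,5): δ = 6.73°  ✓
  (3,4): δ = 151.73°  ·
  (3,5): δ = 88.68°  ·
  (4,5): δ = 116.94°  ·
antipodal pairs: 5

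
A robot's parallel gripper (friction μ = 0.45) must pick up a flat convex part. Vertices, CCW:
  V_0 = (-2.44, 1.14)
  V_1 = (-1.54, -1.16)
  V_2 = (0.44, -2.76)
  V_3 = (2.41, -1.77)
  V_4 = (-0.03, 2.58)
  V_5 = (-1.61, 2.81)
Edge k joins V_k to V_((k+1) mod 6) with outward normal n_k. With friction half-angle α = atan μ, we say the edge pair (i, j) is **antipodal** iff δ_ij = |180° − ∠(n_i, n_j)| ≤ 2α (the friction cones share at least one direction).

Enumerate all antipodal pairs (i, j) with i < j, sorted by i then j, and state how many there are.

α = atan 0.45 = 24.23°;  2α = 48.46°
n_0 = (-0.9312, -0.3644)
n_1 = (-0.6285, -0.7778)
n_2 = (+0.4490, -0.8935)
n_3 = (+0.8722, +0.4892)
n_4 = (+0.1441, +0.9896)
n_5 = (-0.8955, +0.4451)
  (0,1): δ = 150.31°  ·
  (0,2): δ = 84.69°  ·
  (0,3): δ = 7.92°  ✓
  (0,4): δ = 60.35°  ·
  (0,5): δ = 132.20°  ·
  (1,2): δ = 114.38°  ·
  (1,3): δ = 21.77°  ✓
  (1,4): δ = 30.66°  ✓
  (1,5): δ = 102.51°  ·
  (2,3): δ = 87.39°  ·
  (2,4): δ = 34.96°  ✓
  (2,5): δ = 36.89°  ✓
  (3,4): δ = 127.57°  ·
  (3,5): δ = 55.72°  ·
  (4,5): δ = 108.15°  ·
antipodal pairs: 5

count = 5; pairs: (0,3), (1,3), (1,4), (2,4), (2,5)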